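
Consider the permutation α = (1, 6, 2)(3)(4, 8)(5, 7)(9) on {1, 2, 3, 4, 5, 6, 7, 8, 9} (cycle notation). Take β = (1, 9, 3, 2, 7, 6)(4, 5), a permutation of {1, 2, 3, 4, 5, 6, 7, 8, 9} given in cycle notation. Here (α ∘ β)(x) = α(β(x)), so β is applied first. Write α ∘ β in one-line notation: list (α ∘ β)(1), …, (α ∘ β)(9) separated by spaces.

For each element, apply β then α: 1 → 9 → 9; 2 → 7 → 5; 3 → 2 → 1; 4 → 5 → 7; 5 → 4 → 8; 6 → 1 → 6; 7 → 6 → 2; 8 → 8 → 4; 9 → 3 → 3.
So α ∘ β in one-line form is 9 5 1 7 8 6 2 4 3.

9 5 1 7 8 6 2 4 3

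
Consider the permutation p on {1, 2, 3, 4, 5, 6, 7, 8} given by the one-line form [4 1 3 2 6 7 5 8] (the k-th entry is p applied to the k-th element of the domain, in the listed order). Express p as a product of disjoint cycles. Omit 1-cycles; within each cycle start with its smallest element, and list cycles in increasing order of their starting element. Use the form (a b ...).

(1 4 2)(5 6 7)

Start at 1 and follow images: 1 → 4 → 2 → 1, giving the cycle (1 4 2).
Repeating from the next unused element and collecting all non-trivial cycles gives (1 4 2)(5 6 7).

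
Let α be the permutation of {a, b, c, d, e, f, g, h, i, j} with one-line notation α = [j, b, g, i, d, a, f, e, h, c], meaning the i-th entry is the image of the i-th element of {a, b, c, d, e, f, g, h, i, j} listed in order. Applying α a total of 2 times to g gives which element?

Tracing g → f → … returns to g after 5 steps, so g lies in a 5-cycle (a j c g f).
Advancing 2 steps from g: g → f → a.

a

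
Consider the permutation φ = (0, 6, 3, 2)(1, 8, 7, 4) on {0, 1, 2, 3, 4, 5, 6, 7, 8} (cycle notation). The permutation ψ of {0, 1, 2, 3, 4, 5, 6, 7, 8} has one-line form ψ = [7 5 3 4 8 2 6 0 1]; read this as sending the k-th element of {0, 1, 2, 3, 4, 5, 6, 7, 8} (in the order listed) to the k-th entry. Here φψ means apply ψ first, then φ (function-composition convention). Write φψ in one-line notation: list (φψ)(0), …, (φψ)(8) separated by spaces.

Chase each element through ψ then φ: 0 → 7 → 4; 1 → 5 → 5; 2 → 3 → 2; 3 → 4 → 1; 4 → 8 → 7; 5 → 2 → 0; 6 → 6 → 3; 7 → 0 → 6; 8 → 1 → 8.
Collecting the images, φψ = [4 5 2 1 7 0 3 6 8].

4 5 2 1 7 0 3 6 8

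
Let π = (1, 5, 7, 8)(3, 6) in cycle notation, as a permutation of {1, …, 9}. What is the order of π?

4

The disjoint cycles have lengths 4, 2, 1, 1, 1.
Since disjoint cycles commute, ord(π) = lcm(4, 2) = 4.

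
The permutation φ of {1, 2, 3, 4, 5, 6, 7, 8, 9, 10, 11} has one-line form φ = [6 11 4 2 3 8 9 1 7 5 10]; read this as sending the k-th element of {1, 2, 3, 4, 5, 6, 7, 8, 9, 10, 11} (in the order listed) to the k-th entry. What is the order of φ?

6

Decomposing into disjoint cycles gives cycle lengths 6, 3, 2.
The order is lcm(6, 3, 2) = 6.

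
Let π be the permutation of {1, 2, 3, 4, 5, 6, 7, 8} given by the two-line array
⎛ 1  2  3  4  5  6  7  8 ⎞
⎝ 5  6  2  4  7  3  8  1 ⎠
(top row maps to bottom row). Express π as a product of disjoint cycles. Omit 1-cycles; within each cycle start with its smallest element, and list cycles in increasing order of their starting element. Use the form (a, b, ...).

Iterating π from 1 gives 1 → 5 → 7 → 8 → 1; that is the 4-cycle (1, 5, 7, 8).
Continuing from each remaining unvisited element yields (1, 5, 7, 8)(2, 6, 3).

(1, 5, 7, 8)(2, 6, 3)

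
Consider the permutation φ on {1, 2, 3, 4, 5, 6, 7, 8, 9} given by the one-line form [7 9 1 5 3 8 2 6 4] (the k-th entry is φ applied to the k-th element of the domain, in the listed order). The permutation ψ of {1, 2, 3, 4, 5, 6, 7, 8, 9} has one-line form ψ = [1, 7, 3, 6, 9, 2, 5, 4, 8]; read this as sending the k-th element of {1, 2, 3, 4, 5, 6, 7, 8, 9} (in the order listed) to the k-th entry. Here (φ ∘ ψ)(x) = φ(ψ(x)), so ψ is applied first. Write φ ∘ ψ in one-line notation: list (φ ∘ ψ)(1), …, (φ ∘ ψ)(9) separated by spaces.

7 2 1 8 4 9 3 5 6

For each element, apply ψ then φ: 1 → 1 → 7; 2 → 7 → 2; 3 → 3 → 1; 4 → 6 → 8; 5 → 9 → 4; 6 → 2 → 9; 7 → 5 → 3; 8 → 4 → 5; 9 → 8 → 6.
So φ ∘ ψ in one-line form is 7 2 1 8 4 9 3 5 6.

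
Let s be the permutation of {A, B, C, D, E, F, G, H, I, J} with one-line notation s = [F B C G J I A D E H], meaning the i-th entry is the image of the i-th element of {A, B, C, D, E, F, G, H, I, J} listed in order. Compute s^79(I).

Tracing I → E → … returns to I after 8 steps, so I lies in an 8-cycle (A, F, I, E, J, H, D, G).
Powers repeat with period 8 on this cycle, and 79 mod 8 = 7, so s^79(I) = s^7(I).
Advancing 7 steps from I: I → E → J → H → D → G → A → F.

F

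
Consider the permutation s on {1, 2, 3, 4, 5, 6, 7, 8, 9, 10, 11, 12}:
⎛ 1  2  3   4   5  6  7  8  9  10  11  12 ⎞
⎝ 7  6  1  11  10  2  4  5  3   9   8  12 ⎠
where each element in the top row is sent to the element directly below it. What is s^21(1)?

11

Tracing 1 → 7 → … returns to 1 after 9 steps, so 1 lies in a 9-cycle (1 7 4 11 8 5 10 9 3).
Powers repeat with period 9 on this cycle, and 21 mod 9 = 3, so s^21(1) = s^3(1).
Advancing 3 steps from 1: 1 → 7 → 4 → 11.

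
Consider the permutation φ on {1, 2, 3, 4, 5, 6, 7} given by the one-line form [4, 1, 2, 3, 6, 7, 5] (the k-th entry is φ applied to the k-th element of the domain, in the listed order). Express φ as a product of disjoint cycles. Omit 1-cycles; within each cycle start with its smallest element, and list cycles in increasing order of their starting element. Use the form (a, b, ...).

Start at 1 and follow images: 1 → 4 → 3 → 2 → 1, giving the cycle (1, 4, 3, 2).
Continuing from each remaining unvisited element yields (1, 4, 3, 2)(5, 6, 7).

(1, 4, 3, 2)(5, 6, 7)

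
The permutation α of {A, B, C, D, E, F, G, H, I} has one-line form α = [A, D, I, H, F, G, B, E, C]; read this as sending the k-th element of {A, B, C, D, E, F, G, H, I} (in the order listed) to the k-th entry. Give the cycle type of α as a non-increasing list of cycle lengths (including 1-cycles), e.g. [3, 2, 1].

[6, 2, 1]

The disjoint cycles are (A)(B, D, H, E, F, G)(C, I), with lengths 6, 2, 1 in non-increasing order.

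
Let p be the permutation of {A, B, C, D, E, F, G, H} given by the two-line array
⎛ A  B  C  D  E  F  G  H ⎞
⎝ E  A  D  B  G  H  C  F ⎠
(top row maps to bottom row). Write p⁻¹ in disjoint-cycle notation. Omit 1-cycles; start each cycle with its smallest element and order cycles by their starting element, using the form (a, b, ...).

(A, B, D, C, G, E)(F, H)

The cycle decomposition of p is (A, E, G, C, D, B)(F, H).
The inverse reverses every cycle; in canonical form, p⁻¹ = (A, B, D, C, G, E)(F, H).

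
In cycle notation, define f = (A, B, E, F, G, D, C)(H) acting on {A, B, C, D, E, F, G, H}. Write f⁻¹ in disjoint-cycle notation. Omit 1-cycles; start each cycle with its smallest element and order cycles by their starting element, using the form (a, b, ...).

(A, C, D, G, F, E, B)

Inverting a permutation written in cycle notation just reverses the order within every cycle.
After reversing and putting each cycle's least element first, f⁻¹ = (A, C, D, G, F, E, B).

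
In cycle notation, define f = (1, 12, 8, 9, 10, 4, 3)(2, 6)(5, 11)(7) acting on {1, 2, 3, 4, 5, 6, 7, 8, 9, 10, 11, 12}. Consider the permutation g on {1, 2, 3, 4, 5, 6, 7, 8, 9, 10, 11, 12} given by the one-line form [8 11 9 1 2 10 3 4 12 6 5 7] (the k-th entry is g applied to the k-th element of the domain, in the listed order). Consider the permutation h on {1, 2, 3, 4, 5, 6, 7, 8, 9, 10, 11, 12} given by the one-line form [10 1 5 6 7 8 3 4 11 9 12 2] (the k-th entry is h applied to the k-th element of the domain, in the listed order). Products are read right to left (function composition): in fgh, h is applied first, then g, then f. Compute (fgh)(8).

12

Chase 8: h(8) = 4; g(4) = 1; f(1) = 12. Hence (fgh)(8) = 12.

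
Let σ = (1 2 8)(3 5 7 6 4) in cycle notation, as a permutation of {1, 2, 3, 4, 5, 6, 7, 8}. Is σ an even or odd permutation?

even

The cycle lengths are 5, 3.
A cycle is odd iff its length is even; σ has 0 even-length cycles, so sgn(σ) = (−1)^0 and σ is even.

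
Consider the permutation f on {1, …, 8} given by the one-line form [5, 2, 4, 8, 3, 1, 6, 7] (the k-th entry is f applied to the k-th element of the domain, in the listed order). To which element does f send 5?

5 is element number 5 of the domain, and entry number 5 of the one-line form is 3, so f(5) = 3.

3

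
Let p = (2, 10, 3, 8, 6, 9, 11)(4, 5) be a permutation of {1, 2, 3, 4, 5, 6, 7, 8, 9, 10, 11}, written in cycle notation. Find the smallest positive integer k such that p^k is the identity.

The cycle type of p is (7, 2, 1, 1).
Since disjoint cycles commute, ord(p) = lcm(7, 2) = 14.

14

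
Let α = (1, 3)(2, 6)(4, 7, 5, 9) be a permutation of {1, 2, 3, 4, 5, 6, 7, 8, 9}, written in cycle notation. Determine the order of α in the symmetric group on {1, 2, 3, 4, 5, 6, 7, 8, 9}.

4

The disjoint cycles have lengths 4, 2, 2, 1.
Since disjoint cycles commute, ord(α) = lcm(4, 2, 2) = 4.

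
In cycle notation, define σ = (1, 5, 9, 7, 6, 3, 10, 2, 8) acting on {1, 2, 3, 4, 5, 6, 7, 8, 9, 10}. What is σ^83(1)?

9

1 lies in the 9-cycle (1, 5, 9, 7, 6, 3, 10, 2, 8).
Since the cycle has length 9, σ^83 acts on it the same as σ^2 (83 mod 9 = 2).
Stepping 2 places around the cycle: 1 → 5 → 9.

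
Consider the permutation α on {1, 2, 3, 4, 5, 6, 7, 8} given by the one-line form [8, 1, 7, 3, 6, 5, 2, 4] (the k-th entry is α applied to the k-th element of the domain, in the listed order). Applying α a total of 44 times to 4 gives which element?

Tracing 4 → 3 → … returns to 4 after 6 steps, so 4 lies in a 6-cycle (1 8 4 3 7 2).
On a 6-cycle, α^6 is the identity, so α^44 = α^2 there (44 ≡ 2 mod 6).
Stepping 2 places around the cycle: 4 → 3 → 7.

7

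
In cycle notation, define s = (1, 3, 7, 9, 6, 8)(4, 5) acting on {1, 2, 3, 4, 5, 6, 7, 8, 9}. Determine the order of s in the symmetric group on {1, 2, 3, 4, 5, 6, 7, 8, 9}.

6

The disjoint cycles have lengths 6, 2, 1.
The order is lcm(6, 2) = 6.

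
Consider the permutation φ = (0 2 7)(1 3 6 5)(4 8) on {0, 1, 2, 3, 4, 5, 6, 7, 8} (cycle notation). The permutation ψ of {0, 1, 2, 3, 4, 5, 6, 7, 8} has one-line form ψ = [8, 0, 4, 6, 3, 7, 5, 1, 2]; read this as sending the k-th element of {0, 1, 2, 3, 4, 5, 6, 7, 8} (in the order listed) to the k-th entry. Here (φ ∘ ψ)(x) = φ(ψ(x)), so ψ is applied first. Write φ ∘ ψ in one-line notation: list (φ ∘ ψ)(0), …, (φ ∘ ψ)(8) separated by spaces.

4 2 8 5 6 0 1 3 7

(φ ∘ ψ)(x) = φ(ψ(x)). Computing each image: φ(ψ(0)) = φ(8) = 4, φ(ψ(1)) = φ(0) = 2, φ(ψ(2)) = φ(4) = 8, φ(ψ(3)) = φ(6) = 5, φ(ψ(4)) = φ(3) = 6, φ(ψ(5)) = φ(7) = 0, φ(ψ(6)) = φ(5) = 1, φ(ψ(7)) = φ(1) = 3, φ(ψ(8)) = φ(2) = 7.
Hence φ ∘ ψ = [4 2 8 5 6 0 1 3 7].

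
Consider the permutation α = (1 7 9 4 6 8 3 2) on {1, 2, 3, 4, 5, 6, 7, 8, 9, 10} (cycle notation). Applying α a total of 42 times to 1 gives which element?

1 lies in the 8-cycle (1 7 9 4 6 8 3 2).
Since the cycle has length 8, α^42 acts on it the same as α^2 (42 mod 8 = 2).
Advancing 2 steps from 1: 1 → 7 → 9.

9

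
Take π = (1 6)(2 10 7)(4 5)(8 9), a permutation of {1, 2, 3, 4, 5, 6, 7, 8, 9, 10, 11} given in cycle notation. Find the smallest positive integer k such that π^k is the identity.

The cycle type of π is (3, 2, 2, 2, 1, 1).
The order of π is the least common multiple of its cycle lengths: lcm(3, 2, 2, 2) = 6.

6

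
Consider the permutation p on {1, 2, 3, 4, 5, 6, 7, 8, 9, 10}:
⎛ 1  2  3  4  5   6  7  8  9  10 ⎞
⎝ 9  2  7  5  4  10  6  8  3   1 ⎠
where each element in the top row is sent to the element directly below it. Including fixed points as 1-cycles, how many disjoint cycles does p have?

The cycle decomposition is (1 9 3 7 6 10)(2)(4 5)(8), which has 4 cycles (counting 1-cycles).

4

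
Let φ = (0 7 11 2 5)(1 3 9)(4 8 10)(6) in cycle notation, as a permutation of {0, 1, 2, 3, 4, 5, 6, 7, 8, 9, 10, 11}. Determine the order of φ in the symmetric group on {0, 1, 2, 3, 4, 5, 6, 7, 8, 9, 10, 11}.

The disjoint cycles have lengths 5, 3, 3, 1.
The order of φ is the least common multiple of its cycle lengths: lcm(5, 3, 3) = 15.

15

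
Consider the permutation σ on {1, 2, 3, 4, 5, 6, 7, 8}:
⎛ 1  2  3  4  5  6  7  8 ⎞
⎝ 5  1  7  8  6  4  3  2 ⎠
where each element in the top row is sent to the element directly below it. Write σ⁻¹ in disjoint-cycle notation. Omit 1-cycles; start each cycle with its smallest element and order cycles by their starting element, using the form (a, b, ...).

(1, 2, 8, 4, 6, 5)(3, 7)

The cycle decomposition of σ is (1, 5, 6, 4, 8, 2)(3, 7).
The inverse reverses every cycle; in canonical form, σ⁻¹ = (1, 2, 8, 4, 6, 5)(3, 7).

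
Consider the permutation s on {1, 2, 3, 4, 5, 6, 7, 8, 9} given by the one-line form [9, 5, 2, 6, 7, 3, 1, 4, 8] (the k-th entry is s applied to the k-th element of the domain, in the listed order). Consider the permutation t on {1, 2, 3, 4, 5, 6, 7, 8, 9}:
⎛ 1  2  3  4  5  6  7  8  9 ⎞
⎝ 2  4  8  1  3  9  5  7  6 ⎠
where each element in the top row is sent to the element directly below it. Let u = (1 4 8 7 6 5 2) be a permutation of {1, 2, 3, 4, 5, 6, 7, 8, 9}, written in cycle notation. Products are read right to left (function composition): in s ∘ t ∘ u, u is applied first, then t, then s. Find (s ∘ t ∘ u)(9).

3

(s ∘ t ∘ u)(9) = s(t(u(9))). u(9) = 9, then t(9) = 6, then s(6) = 3, so the result is 3.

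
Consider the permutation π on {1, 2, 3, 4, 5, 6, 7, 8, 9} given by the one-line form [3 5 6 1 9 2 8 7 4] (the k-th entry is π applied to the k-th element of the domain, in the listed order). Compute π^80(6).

Tracing 6 → 2 → … returns to 6 after 7 steps, so 6 lies in a 7-cycle (1, 3, 6, 2, 5, 9, 4).
Powers repeat with period 7 on this cycle, and 80 mod 7 = 3, so π^80(6) = π^3(6).
Advancing 3 steps from 6: 6 → 2 → 5 → 9.

9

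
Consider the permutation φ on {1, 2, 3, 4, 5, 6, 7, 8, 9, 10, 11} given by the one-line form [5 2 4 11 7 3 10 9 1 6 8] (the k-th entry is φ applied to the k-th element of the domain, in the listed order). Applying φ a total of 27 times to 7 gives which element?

Tracing 7 → 10 → … returns to 7 after 10 steps, so 7 lies in a 10-cycle (1, 5, 7, 10, 6, 3, 4, 11, 8, 9).
On a 10-cycle, φ^10 is the identity, so φ^27 = φ^7 there (27 ≡ 7 mod 10).
Stepping 7 places around the cycle: 7 → 10 → 6 → 3 → 4 → 11 → 8 → 9.

9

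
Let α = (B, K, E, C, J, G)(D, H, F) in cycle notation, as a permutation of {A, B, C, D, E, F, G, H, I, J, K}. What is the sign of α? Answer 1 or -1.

-1

The cycle lengths are 6, 3, 1, 1.
A cycle of length ℓ contributes ℓ−1 transpositions, so α is a product of 5 + 2 = 7 transpositions — odd.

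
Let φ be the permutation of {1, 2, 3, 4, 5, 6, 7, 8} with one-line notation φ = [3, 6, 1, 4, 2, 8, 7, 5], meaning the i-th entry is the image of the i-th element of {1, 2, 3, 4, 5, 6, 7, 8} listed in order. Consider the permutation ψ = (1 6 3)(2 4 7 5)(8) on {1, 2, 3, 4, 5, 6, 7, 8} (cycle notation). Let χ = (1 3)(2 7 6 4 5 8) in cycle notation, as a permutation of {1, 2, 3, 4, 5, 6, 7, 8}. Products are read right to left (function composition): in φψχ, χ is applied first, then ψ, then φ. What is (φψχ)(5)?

Chase 5: χ(5) = 8; ψ(8) = 8; φ(8) = 5. Hence (φψχ)(5) = 5.

5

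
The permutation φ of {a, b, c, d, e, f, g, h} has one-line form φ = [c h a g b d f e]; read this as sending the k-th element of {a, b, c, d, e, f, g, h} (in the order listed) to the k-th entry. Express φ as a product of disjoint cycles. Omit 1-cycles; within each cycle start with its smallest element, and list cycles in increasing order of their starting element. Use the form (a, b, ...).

(a, c)(b, h, e)(d, g, f)

Iterating φ from a gives a → c → a; that is the 2-cycle (a, c).
Continuing from each remaining unvisited element yields (a, c)(b, h, e)(d, g, f).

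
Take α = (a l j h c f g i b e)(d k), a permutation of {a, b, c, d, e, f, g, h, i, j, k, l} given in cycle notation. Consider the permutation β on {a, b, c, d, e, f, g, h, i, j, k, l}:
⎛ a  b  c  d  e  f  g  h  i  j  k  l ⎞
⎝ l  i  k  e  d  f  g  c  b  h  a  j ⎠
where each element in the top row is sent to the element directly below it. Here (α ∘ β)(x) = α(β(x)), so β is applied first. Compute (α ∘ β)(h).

f

First apply β: β(h) = c, then α(c) = f. Thus (α ∘ β)(h) = f.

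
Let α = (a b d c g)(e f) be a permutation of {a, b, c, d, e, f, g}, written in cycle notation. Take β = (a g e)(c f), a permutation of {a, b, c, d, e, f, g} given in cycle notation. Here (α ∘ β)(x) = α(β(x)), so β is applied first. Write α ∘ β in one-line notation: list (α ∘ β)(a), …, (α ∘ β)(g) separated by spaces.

a d e c b g f

For each element, apply β then α: a → g → a; b → b → d; c → f → e; d → d → c; e → a → b; f → c → g; g → e → f.
So α ∘ β in one-line form is a d e c b g f.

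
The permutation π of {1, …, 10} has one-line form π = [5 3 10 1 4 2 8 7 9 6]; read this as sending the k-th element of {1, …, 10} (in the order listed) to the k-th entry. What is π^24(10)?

Tracing 10 → 6 → … returns to 10 after 4 steps, so 10 lies in a 4-cycle (2 3 10 6).
Powers repeat with period 4 on this cycle, and 24 mod 4 = 0, so π^24(10) = π^0(10).
So π^24(10) = 10.

10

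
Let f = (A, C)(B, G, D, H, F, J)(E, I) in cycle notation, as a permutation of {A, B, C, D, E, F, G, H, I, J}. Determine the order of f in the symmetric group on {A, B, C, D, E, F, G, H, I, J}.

6

The disjoint cycles have lengths 6, 2, 2.
The order of f is the least common multiple of its cycle lengths: lcm(6, 2, 2) = 6.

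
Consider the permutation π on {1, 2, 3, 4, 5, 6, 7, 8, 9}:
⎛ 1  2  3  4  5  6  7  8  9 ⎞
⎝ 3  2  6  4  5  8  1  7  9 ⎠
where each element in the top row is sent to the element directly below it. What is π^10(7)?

7

Tracing 7 → 1 → … returns to 7 after 5 steps, so 7 lies in a 5-cycle (1, 3, 6, 8, 7).
On a 5-cycle, π^5 is the identity, so π^10 = π^0 there (10 ≡ 0 mod 5).
So π^10(7) = 7.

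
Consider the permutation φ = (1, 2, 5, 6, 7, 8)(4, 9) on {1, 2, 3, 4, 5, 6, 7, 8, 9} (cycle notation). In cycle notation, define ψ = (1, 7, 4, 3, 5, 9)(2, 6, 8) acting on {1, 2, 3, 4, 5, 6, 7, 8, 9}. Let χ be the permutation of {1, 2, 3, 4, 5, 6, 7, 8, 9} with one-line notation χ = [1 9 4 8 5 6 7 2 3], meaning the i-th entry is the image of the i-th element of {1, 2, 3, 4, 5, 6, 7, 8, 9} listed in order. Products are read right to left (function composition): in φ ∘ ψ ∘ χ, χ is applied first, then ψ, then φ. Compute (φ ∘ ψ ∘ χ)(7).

9

Apply the permutations in order: χ(7) = 7, then ψ(7) = 4, then φ(4) = 9. So (φ ∘ ψ ∘ χ)(7) = 9.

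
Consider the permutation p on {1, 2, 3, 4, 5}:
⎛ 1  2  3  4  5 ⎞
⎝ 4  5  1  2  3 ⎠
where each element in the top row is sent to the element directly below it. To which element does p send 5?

3

The entry below 5 in the array is 3, so p(5) = 3.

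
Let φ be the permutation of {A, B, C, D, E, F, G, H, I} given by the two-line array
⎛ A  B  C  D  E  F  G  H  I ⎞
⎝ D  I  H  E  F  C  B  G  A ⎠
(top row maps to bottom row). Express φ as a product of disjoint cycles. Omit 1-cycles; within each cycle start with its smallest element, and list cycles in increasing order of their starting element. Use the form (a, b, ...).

From A: A → D → E → F → C → H → G → B → I → A, closing the cycle (A, D, E, F, C, H, G, B, I).
Repeating from the next unused element and collecting all non-trivial cycles gives (A, D, E, F, C, H, G, B, I).

(A, D, E, F, C, H, G, B, I)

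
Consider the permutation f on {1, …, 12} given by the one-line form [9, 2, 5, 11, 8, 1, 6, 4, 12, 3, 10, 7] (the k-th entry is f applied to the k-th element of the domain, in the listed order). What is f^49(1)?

6

Tracing 1 → 9 → … returns to 1 after 5 steps, so 1 lies in a 5-cycle (1, 9, 12, 7, 6).
Powers repeat with period 5 on this cycle, and 49 mod 5 = 4, so f^49(1) = f^4(1).
Advancing 4 steps from 1: 1 → 9 → 12 → 7 → 6.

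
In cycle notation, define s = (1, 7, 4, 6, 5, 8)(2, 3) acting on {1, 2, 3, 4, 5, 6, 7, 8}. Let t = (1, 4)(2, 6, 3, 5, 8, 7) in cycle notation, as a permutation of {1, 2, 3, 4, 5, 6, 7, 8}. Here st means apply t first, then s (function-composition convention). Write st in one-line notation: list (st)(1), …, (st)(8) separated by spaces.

6 5 8 7 1 2 3 4

Chase each element through t then s: 1 → 4 → 6; 2 → 6 → 5; 3 → 5 → 8; 4 → 1 → 7; 5 → 8 → 1; 6 → 3 → 2; 7 → 2 → 3; 8 → 7 → 4.
Collecting the images, st = [6 5 8 7 1 2 3 4].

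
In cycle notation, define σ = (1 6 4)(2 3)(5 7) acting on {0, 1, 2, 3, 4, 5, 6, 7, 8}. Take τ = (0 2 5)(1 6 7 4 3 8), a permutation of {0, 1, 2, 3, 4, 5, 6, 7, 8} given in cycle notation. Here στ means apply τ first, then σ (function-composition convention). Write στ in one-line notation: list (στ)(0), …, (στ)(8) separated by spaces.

3 4 7 8 2 0 5 1 6

(στ)(x) = σ(τ(x)). Computing each image: σ(τ(0)) = σ(2) = 3, σ(τ(1)) = σ(6) = 4, σ(τ(2)) = σ(5) = 7, σ(τ(3)) = σ(8) = 8, σ(τ(4)) = σ(3) = 2, σ(τ(5)) = σ(0) = 0, σ(τ(6)) = σ(7) = 5, σ(τ(7)) = σ(4) = 1, σ(τ(8)) = σ(1) = 6.
Hence στ = [3 4 7 8 2 0 5 1 6].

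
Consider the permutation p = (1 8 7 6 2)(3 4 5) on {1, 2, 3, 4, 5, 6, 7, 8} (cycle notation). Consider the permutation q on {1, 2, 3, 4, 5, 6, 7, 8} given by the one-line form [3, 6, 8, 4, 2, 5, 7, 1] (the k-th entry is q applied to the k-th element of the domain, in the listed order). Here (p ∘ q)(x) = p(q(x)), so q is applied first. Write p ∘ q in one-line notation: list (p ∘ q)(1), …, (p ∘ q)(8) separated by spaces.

(p ∘ q)(x) = p(q(x)). Computing each image: p(q(1)) = p(3) = 4, p(q(2)) = p(6) = 2, p(q(3)) = p(8) = 7, p(q(4)) = p(4) = 5, p(q(5)) = p(2) = 1, p(q(6)) = p(5) = 3, p(q(7)) = p(7) = 6, p(q(8)) = p(1) = 8.
Hence p ∘ q = [4 2 7 5 1 3 6 8].

4 2 7 5 1 3 6 8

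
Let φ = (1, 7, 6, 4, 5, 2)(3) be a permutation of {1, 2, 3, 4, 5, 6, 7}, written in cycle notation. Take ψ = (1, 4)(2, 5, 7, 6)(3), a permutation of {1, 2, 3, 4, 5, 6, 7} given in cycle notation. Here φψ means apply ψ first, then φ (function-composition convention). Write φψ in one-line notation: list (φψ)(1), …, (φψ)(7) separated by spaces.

(φψ)(x) = φ(ψ(x)). Computing each image: φ(ψ(1)) = φ(4) = 5, φ(ψ(2)) = φ(5) = 2, φ(ψ(3)) = φ(3) = 3, φ(ψ(4)) = φ(1) = 7, φ(ψ(5)) = φ(7) = 6, φ(ψ(6)) = φ(2) = 1, φ(ψ(7)) = φ(6) = 4.
Hence φψ = [5 2 3 7 6 1 4].

5 2 3 7 6 1 4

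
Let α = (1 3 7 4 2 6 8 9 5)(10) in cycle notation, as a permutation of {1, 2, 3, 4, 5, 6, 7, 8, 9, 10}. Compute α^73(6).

8

6 lies in the 9-cycle (1 3 7 4 2 6 8 9 5).
On a 9-cycle, α^9 is the identity, so α^73 = α^1 there (73 ≡ 1 mod 9).
Stepping 1 place around the cycle: 6 → 8.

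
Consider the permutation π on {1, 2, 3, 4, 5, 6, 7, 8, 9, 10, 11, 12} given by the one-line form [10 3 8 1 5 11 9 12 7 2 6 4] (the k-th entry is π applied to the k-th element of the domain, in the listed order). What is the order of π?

14

Writing π as disjoint cycles, the cycle lengths are 7, 2, 2, 1.
Since disjoint cycles commute, ord(π) = lcm(7, 2, 2) = 14.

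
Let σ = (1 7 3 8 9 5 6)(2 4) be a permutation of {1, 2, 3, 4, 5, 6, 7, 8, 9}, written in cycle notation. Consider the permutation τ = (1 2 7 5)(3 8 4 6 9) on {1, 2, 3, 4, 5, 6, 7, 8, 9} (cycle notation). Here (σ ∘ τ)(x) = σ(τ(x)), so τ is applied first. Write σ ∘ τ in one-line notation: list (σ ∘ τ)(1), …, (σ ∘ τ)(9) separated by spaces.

Chase each element through τ then σ: 1 → 2 → 4; 2 → 7 → 3; 3 → 8 → 9; 4 → 6 → 1; 5 → 1 → 7; 6 → 9 → 5; 7 → 5 → 6; 8 → 4 → 2; 9 → 3 → 8.
So σ ∘ τ in one-line form is 4 3 9 1 7 5 6 2 8.

4 3 9 1 7 5 6 2 8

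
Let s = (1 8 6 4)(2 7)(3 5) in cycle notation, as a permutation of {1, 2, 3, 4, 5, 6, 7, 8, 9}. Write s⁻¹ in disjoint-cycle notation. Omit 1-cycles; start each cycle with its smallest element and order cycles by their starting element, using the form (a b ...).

(1 4 6 8)(2 7)(3 5)

If s sends a → b within a cycle, s⁻¹ sends b → a; equivalently, reverse each cycle.
After reversing and putting each cycle's least element first, s⁻¹ = (1 4 6 8)(2 7)(3 5).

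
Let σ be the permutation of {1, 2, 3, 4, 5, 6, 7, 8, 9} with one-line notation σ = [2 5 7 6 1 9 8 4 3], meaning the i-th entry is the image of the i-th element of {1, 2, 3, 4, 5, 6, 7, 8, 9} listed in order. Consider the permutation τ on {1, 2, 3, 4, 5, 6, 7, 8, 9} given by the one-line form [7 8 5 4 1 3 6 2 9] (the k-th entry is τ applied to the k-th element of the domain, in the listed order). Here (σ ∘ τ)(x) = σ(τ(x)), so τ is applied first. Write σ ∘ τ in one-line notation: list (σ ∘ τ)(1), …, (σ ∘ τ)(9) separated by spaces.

(σ ∘ τ)(x) = σ(τ(x)). Computing each image: σ(τ(1)) = σ(7) = 8, σ(τ(2)) = σ(8) = 4, σ(τ(3)) = σ(5) = 1, σ(τ(4)) = σ(4) = 6, σ(τ(5)) = σ(1) = 2, σ(τ(6)) = σ(3) = 7, σ(τ(7)) = σ(6) = 9, σ(τ(8)) = σ(2) = 5, σ(τ(9)) = σ(9) = 3.
Hence σ ∘ τ = [8 4 1 6 2 7 9 5 3].

8 4 1 6 2 7 9 5 3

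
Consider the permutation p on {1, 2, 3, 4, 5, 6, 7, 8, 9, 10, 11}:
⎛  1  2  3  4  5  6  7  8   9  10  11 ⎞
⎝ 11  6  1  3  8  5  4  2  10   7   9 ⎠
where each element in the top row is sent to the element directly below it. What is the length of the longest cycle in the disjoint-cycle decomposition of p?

Decomposing into disjoint cycles gives (1 11 9 10 7 4 3)(2 6 5 8); the longest has length 7.

7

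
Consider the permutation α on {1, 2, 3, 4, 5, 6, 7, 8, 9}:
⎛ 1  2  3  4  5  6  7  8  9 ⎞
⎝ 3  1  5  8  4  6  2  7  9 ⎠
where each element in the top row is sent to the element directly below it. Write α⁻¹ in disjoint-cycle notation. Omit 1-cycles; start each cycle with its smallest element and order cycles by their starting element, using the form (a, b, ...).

(1, 2, 7, 8, 4, 5, 3)

First write α in disjoint cycles: (1, 3, 5, 4, 8, 7, 2).
The inverse reverses every cycle; in canonical form, α⁻¹ = (1, 2, 7, 8, 4, 5, 3).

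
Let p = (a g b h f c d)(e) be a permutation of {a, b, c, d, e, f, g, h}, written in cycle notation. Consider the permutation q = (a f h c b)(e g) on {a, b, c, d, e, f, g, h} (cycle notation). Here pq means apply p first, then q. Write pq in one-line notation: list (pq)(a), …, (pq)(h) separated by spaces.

e c d f g b a h

(pq)(x) = q(p(x)). Computing each image: q(p(a)) = q(g) = e, q(p(b)) = q(h) = c, q(p(c)) = q(d) = d, q(p(d)) = q(a) = f, q(p(e)) = q(e) = g, q(p(f)) = q(c) = b, q(p(g)) = q(b) = a, q(p(h)) = q(f) = h.
Hence pq = [e c d f g b a h].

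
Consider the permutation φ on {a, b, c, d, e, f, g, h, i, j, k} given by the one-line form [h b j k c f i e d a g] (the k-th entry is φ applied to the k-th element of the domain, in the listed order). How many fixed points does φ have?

The fixed points (elements with φ(x) = x) are {b, f}, so there are 2.

2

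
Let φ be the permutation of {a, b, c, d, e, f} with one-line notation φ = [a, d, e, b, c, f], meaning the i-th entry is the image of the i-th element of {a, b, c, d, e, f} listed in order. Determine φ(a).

a is element number 1 of the domain, and entry number 1 of the one-line form is a, so φ(a) = a.

a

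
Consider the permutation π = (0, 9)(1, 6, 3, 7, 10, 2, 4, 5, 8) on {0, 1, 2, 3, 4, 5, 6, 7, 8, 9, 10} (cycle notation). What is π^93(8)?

3

8 lies in the 9-cycle (1, 6, 3, 7, 10, 2, 4, 5, 8).
Since the cycle has length 9, π^93 acts on it the same as π^3 (93 mod 9 = 3).
Stepping 3 places around the cycle: 8 → 1 → 6 → 3.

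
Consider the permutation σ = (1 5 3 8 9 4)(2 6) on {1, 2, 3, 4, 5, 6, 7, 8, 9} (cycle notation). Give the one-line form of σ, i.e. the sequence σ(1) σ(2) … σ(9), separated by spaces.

5 6 8 1 3 2 7 9 4

Image by image: 1→5, 2→6, 3→8, 4→1, 5→3, 6→2, 7→7, 8→9, 9→4.
So the one-line form is 5 6 8 1 3 2 7 9 4.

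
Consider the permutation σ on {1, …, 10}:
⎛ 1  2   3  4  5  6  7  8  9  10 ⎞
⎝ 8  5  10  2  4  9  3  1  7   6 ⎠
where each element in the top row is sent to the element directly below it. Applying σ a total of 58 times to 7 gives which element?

6

Tracing 7 → 3 → … returns to 7 after 5 steps, so 7 lies in a 5-cycle (3, 10, 6, 9, 7).
Powers repeat with period 5 on this cycle, and 58 mod 5 = 3, so σ^58(7) = σ^3(7).
Stepping 3 places around the cycle: 7 → 3 → 10 → 6.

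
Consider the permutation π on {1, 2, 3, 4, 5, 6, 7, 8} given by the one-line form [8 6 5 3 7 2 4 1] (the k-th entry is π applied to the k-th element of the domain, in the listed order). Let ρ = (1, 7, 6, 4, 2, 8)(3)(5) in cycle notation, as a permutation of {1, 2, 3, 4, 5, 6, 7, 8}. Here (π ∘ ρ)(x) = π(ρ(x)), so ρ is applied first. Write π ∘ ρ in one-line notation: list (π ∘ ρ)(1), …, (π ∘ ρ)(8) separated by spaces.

4 1 5 6 7 3 2 8

Chase each element through ρ then π: 1 → 7 → 4; 2 → 8 → 1; 3 → 3 → 5; 4 → 2 → 6; 5 → 5 → 7; 6 → 4 → 3; 7 → 6 → 2; 8 → 1 → 8.
So π ∘ ρ in one-line form is 4 1 5 6 7 3 2 8.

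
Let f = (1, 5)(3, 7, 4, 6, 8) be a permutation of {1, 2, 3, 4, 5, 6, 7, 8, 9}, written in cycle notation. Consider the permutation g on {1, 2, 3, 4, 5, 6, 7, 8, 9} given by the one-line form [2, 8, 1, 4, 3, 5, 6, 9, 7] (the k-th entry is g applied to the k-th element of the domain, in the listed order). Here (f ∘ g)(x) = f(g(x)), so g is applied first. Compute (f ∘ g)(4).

g(4) = 4, then f(4) = 6; composing gives (f ∘ g)(4) = 6.

6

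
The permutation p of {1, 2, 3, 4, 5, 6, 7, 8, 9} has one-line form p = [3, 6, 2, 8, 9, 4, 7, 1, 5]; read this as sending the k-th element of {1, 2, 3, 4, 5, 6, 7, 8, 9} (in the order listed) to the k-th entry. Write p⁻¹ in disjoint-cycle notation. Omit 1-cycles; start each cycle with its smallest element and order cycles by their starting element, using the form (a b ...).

The cycle decomposition of p is (1 3 2 6 4 8)(5 9).
Reversing each cycle (and rotating so the smallest element leads) gives p⁻¹ = (1 8 4 6 2 3)(5 9).

(1 8 4 6 2 3)(5 9)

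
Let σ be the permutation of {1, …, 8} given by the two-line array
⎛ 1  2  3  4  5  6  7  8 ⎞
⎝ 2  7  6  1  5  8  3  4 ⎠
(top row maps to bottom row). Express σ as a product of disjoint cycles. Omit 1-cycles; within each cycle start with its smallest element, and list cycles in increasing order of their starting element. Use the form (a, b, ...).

Start at 1 and follow images: 1 → 2 → 7 → 3 → 6 → 8 → 4 → 1, giving the cycle (1, 2, 7, 3, 6, 8, 4).
Continuing from each remaining unvisited element yields (1, 2, 7, 3, 6, 8, 4).

(1, 2, 7, 3, 6, 8, 4)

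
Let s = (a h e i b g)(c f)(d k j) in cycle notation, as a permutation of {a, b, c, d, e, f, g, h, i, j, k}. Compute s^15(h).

h lies in the 6-cycle (a h e i b g).
On a 6-cycle, s^6 is the identity, so s^15 = s^3 there (15 ≡ 3 mod 6).
Stepping 3 places around the cycle: h → e → i → b.

b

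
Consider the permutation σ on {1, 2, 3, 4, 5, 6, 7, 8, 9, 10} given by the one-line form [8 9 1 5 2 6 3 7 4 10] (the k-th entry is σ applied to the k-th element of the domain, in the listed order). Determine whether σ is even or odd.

even

In disjoint-cycle form the cycle lengths are 4, 4, 1, 1.
A cycle is odd iff its length is even; σ has 2 even-length cycles, so sgn(σ) = (−1)^2 and σ is even.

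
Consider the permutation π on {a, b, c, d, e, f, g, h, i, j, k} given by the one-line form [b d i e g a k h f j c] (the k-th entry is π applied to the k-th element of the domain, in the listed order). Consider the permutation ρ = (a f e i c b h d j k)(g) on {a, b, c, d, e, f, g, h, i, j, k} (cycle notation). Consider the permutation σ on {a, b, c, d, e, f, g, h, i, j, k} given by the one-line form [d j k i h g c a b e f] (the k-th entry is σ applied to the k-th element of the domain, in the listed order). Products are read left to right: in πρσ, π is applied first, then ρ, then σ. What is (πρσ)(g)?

Apply the permutations in order: π(g) = k, then ρ(k) = a, then σ(a) = d. So (πρσ)(g) = d.

d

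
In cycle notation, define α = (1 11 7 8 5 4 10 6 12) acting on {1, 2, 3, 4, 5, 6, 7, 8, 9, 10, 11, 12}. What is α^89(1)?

12

1 lies in the 9-cycle (1 11 7 8 5 4 10 6 12).
Powers repeat with period 9 on this cycle, and 89 mod 9 = 8, so α^89(1) = α^8(1).
Stepping 8 places around the cycle: 1 → 11 → 7 → 8 → 5 → 4 → 10 → 6 → 12.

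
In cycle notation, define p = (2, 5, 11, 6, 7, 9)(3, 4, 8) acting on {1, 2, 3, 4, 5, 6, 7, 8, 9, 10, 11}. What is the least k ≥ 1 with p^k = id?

The cycle type of p is (6, 3, 1, 1).
Since disjoint cycles commute, ord(p) = lcm(6, 3) = 6.

6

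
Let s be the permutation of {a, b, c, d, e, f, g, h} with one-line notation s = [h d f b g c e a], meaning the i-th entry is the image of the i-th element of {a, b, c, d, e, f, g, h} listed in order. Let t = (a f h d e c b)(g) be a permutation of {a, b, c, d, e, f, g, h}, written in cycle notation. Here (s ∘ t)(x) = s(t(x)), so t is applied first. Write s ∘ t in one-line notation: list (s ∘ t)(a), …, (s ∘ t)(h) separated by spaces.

c h d g f a e b

(s ∘ t)(x) = s(t(x)). Computing each image: s(t(a)) = s(f) = c, s(t(b)) = s(a) = h, s(t(c)) = s(b) = d, s(t(d)) = s(e) = g, s(t(e)) = s(c) = f, s(t(f)) = s(h) = a, s(t(g)) = s(g) = e, s(t(h)) = s(d) = b.
Hence s ∘ t = [c h d g f a e b].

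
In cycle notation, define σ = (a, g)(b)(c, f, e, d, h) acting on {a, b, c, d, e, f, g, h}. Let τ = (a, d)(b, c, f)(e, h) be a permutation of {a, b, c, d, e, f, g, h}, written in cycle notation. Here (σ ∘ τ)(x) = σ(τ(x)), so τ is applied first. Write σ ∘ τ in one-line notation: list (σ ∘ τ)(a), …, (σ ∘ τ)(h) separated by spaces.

For each element, apply τ then σ: a → d → h; b → c → f; c → f → e; d → a → g; e → h → c; f → b → b; g → g → a; h → e → d.
Collecting the images, σ ∘ τ = [h f e g c b a d].

h f e g c b a d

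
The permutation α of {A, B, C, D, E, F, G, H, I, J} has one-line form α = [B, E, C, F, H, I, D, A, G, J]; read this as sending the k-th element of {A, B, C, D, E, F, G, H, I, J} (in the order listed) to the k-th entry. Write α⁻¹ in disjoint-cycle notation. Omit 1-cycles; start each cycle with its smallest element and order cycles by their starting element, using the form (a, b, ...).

(A, H, E, B)(D, G, I, F)

First write α in disjoint cycles: (A, B, E, H)(D, F, I, G).
Reversing each cycle (and rotating so the smallest element leads) gives α⁻¹ = (A, H, E, B)(D, G, I, F).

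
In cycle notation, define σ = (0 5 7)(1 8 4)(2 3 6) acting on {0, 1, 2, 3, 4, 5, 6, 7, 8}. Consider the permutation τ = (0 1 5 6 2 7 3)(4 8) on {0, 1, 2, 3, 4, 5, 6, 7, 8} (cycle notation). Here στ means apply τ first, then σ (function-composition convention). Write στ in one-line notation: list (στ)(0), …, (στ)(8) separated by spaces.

8 7 0 5 4 2 3 6 1

Chase each element through τ then σ: 0 → 1 → 8; 1 → 5 → 7; 2 → 7 → 0; 3 → 0 → 5; 4 → 8 → 4; 5 → 6 → 2; 6 → 2 → 3; 7 → 3 → 6; 8 → 4 → 1.
Collecting the images, στ = [8 7 0 5 4 2 3 6 1].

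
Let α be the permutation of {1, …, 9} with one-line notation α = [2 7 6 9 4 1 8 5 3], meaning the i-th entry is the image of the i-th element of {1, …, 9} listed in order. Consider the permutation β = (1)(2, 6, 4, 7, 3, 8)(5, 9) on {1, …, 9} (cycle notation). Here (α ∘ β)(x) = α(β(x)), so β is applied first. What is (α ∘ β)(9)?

β(9) = 5, then α(5) = 4; composing gives (α ∘ β)(9) = 4.

4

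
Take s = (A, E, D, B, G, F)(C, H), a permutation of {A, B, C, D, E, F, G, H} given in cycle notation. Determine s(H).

H appears in (C, H); the next entry (wrapping around) is C.

C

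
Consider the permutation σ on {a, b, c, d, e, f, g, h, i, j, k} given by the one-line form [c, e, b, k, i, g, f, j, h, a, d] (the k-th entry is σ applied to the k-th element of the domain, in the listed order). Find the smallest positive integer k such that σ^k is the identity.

Decomposing into disjoint cycles gives cycle lengths 7, 2, 2.
The order is lcm(7, 2, 2) = 14.

14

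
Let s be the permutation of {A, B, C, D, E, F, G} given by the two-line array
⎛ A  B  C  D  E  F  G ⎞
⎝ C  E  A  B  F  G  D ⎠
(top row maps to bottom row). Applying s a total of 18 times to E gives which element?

D

Tracing E → F → … returns to E after 5 steps, so E lies in a 5-cycle (B E F G D).
Powers repeat with period 5 on this cycle, and 18 mod 5 = 3, so s^18(E) = s^3(E).
Stepping 3 places around the cycle: E → F → G → D.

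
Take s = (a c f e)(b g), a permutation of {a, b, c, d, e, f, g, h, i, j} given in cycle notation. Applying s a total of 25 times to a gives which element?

a lies in the 4-cycle (a c f e).
Since the cycle has length 4, s^25 acts on it the same as s^1 (25 mod 4 = 1).
Advancing 1 step from a: a → c.

c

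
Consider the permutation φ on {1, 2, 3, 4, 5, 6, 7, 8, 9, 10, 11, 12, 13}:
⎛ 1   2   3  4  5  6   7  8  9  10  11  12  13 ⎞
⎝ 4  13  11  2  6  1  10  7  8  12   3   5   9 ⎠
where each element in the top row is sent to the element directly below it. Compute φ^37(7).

6

Tracing 7 → 10 → … returns to 7 after 11 steps, so 7 lies in an 11-cycle (1 4 2 13 9 8 7 10 12 5 6).
Since the cycle has length 11, φ^37 acts on it the same as φ^4 (37 mod 11 = 4).
Advancing 4 steps from 7: 7 → 10 → 12 → 5 → 6.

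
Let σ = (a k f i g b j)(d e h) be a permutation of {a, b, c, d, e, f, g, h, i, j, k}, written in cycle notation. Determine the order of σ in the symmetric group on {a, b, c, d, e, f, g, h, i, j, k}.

The cycle type of σ is (7, 3, 1).
Since disjoint cycles commute, ord(σ) = lcm(7, 3) = 21.

21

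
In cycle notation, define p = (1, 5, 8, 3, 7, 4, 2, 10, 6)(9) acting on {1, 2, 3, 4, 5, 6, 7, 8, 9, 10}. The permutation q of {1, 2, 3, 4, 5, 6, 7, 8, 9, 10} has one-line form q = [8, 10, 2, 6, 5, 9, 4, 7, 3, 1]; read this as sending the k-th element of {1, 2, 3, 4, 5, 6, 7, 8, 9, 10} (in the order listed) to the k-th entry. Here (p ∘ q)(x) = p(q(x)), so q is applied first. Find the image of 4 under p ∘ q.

(p ∘ q)(4) = p(q(4)). q(4) = 6, then p(6) = 1. So (p ∘ q)(4) = 1.

1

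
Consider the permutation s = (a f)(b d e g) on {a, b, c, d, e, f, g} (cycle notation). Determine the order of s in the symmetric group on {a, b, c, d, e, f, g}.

The disjoint cycles have lengths 4, 2, 1.
Since disjoint cycles commute, ord(s) = lcm(4, 2) = 4.

4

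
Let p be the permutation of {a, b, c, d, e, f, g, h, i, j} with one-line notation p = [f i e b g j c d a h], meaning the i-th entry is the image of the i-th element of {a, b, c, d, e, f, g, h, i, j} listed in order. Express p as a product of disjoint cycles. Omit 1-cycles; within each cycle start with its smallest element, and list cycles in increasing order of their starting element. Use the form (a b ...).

From a: a → f → j → h → d → b → i → a, closing the cycle (a f j h d b i).
Continuing from each remaining unvisited element yields (a f j h d b i)(c e g).

(a f j h d b i)(c e g)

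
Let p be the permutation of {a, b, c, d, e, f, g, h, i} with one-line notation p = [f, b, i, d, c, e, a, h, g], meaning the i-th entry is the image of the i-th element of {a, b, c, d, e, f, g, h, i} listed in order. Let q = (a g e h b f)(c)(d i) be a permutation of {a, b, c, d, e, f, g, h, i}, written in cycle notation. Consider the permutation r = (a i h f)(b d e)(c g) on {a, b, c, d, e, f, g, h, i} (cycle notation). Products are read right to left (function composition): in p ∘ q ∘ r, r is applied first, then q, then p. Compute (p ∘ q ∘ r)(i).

b

Chase i: r(i) = h; q(h) = b; p(b) = b. Hence (p ∘ q ∘ r)(i) = b.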